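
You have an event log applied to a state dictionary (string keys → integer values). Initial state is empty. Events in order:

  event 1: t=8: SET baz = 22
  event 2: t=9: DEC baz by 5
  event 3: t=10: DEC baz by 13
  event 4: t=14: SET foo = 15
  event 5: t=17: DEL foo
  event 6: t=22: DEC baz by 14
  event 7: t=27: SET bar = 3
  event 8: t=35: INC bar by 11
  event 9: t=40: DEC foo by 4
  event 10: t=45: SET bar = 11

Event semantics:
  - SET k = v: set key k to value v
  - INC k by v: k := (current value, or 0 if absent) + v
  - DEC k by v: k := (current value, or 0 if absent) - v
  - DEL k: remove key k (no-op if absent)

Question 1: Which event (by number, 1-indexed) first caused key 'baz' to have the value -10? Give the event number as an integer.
Looking for first event where baz becomes -10:
  event 1: baz = 22
  event 2: baz = 17
  event 3: baz = 4
  event 4: baz = 4
  event 5: baz = 4
  event 6: baz 4 -> -10  <-- first match

Answer: 6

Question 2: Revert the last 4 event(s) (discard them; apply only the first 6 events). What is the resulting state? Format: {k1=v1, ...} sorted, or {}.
Answer: {baz=-10}

Derivation:
Keep first 6 events (discard last 4):
  after event 1 (t=8: SET baz = 22): {baz=22}
  after event 2 (t=9: DEC baz by 5): {baz=17}
  after event 3 (t=10: DEC baz by 13): {baz=4}
  after event 4 (t=14: SET foo = 15): {baz=4, foo=15}
  after event 5 (t=17: DEL foo): {baz=4}
  after event 6 (t=22: DEC baz by 14): {baz=-10}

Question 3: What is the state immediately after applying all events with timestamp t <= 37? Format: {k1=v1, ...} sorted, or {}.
Answer: {bar=14, baz=-10}

Derivation:
Apply events with t <= 37 (8 events):
  after event 1 (t=8: SET baz = 22): {baz=22}
  after event 2 (t=9: DEC baz by 5): {baz=17}
  after event 3 (t=10: DEC baz by 13): {baz=4}
  after event 4 (t=14: SET foo = 15): {baz=4, foo=15}
  after event 5 (t=17: DEL foo): {baz=4}
  after event 6 (t=22: DEC baz by 14): {baz=-10}
  after event 7 (t=27: SET bar = 3): {bar=3, baz=-10}
  after event 8 (t=35: INC bar by 11): {bar=14, baz=-10}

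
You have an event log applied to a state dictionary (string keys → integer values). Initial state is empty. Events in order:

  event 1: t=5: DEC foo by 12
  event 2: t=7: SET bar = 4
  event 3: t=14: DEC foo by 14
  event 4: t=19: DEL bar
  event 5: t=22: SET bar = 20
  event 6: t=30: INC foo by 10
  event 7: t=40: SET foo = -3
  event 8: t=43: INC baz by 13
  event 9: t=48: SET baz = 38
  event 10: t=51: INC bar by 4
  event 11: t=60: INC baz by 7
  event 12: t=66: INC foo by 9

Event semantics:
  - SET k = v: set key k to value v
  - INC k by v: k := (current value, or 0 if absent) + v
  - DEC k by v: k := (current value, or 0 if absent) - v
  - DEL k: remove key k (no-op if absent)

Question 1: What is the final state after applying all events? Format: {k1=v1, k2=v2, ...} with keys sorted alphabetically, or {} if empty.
Answer: {bar=24, baz=45, foo=6}

Derivation:
  after event 1 (t=5: DEC foo by 12): {foo=-12}
  after event 2 (t=7: SET bar = 4): {bar=4, foo=-12}
  after event 3 (t=14: DEC foo by 14): {bar=4, foo=-26}
  after event 4 (t=19: DEL bar): {foo=-26}
  after event 5 (t=22: SET bar = 20): {bar=20, foo=-26}
  after event 6 (t=30: INC foo by 10): {bar=20, foo=-16}
  after event 7 (t=40: SET foo = -3): {bar=20, foo=-3}
  after event 8 (t=43: INC baz by 13): {bar=20, baz=13, foo=-3}
  after event 9 (t=48: SET baz = 38): {bar=20, baz=38, foo=-3}
  after event 10 (t=51: INC bar by 4): {bar=24, baz=38, foo=-3}
  after event 11 (t=60: INC baz by 7): {bar=24, baz=45, foo=-3}
  after event 12 (t=66: INC foo by 9): {bar=24, baz=45, foo=6}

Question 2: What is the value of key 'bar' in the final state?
Answer: 24

Derivation:
Track key 'bar' through all 12 events:
  event 1 (t=5: DEC foo by 12): bar unchanged
  event 2 (t=7: SET bar = 4): bar (absent) -> 4
  event 3 (t=14: DEC foo by 14): bar unchanged
  event 4 (t=19: DEL bar): bar 4 -> (absent)
  event 5 (t=22: SET bar = 20): bar (absent) -> 20
  event 6 (t=30: INC foo by 10): bar unchanged
  event 7 (t=40: SET foo = -3): bar unchanged
  event 8 (t=43: INC baz by 13): bar unchanged
  event 9 (t=48: SET baz = 38): bar unchanged
  event 10 (t=51: INC bar by 4): bar 20 -> 24
  event 11 (t=60: INC baz by 7): bar unchanged
  event 12 (t=66: INC foo by 9): bar unchanged
Final: bar = 24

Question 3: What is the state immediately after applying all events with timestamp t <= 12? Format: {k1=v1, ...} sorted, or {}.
Apply events with t <= 12 (2 events):
  after event 1 (t=5: DEC foo by 12): {foo=-12}
  after event 2 (t=7: SET bar = 4): {bar=4, foo=-12}

Answer: {bar=4, foo=-12}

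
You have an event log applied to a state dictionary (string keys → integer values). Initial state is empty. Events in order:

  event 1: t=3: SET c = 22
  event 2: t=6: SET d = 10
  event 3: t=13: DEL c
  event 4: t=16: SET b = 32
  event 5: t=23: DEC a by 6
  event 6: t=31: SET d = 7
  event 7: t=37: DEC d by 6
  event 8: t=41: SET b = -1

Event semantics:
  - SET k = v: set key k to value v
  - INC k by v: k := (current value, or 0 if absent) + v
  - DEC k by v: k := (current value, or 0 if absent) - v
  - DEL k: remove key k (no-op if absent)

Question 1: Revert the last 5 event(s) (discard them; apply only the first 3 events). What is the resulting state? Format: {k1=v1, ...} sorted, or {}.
Answer: {d=10}

Derivation:
Keep first 3 events (discard last 5):
  after event 1 (t=3: SET c = 22): {c=22}
  after event 2 (t=6: SET d = 10): {c=22, d=10}
  after event 3 (t=13: DEL c): {d=10}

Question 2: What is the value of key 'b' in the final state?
Answer: -1

Derivation:
Track key 'b' through all 8 events:
  event 1 (t=3: SET c = 22): b unchanged
  event 2 (t=6: SET d = 10): b unchanged
  event 3 (t=13: DEL c): b unchanged
  event 4 (t=16: SET b = 32): b (absent) -> 32
  event 5 (t=23: DEC a by 6): b unchanged
  event 6 (t=31: SET d = 7): b unchanged
  event 7 (t=37: DEC d by 6): b unchanged
  event 8 (t=41: SET b = -1): b 32 -> -1
Final: b = -1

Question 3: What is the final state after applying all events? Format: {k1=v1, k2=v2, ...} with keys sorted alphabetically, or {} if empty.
Answer: {a=-6, b=-1, d=1}

Derivation:
  after event 1 (t=3: SET c = 22): {c=22}
  after event 2 (t=6: SET d = 10): {c=22, d=10}
  after event 3 (t=13: DEL c): {d=10}
  after event 4 (t=16: SET b = 32): {b=32, d=10}
  after event 5 (t=23: DEC a by 6): {a=-6, b=32, d=10}
  after event 6 (t=31: SET d = 7): {a=-6, b=32, d=7}
  after event 7 (t=37: DEC d by 6): {a=-6, b=32, d=1}
  after event 8 (t=41: SET b = -1): {a=-6, b=-1, d=1}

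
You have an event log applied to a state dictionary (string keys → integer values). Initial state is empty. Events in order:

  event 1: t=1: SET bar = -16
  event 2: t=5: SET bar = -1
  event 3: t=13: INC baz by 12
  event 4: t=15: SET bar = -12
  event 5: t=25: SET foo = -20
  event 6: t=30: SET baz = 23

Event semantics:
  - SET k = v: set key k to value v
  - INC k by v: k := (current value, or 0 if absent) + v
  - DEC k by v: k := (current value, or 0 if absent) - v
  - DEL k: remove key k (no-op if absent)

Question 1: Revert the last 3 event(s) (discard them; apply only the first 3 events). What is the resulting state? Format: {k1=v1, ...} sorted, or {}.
Keep first 3 events (discard last 3):
  after event 1 (t=1: SET bar = -16): {bar=-16}
  after event 2 (t=5: SET bar = -1): {bar=-1}
  after event 3 (t=13: INC baz by 12): {bar=-1, baz=12}

Answer: {bar=-1, baz=12}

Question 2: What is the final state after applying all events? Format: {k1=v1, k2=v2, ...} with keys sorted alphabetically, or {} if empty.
  after event 1 (t=1: SET bar = -16): {bar=-16}
  after event 2 (t=5: SET bar = -1): {bar=-1}
  after event 3 (t=13: INC baz by 12): {bar=-1, baz=12}
  after event 4 (t=15: SET bar = -12): {bar=-12, baz=12}
  after event 5 (t=25: SET foo = -20): {bar=-12, baz=12, foo=-20}
  after event 6 (t=30: SET baz = 23): {bar=-12, baz=23, foo=-20}

Answer: {bar=-12, baz=23, foo=-20}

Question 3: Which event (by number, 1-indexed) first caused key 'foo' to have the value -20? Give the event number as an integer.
Looking for first event where foo becomes -20:
  event 5: foo (absent) -> -20  <-- first match

Answer: 5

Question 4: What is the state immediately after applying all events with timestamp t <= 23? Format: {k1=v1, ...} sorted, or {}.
Answer: {bar=-12, baz=12}

Derivation:
Apply events with t <= 23 (4 events):
  after event 1 (t=1: SET bar = -16): {bar=-16}
  after event 2 (t=5: SET bar = -1): {bar=-1}
  after event 3 (t=13: INC baz by 12): {bar=-1, baz=12}
  after event 4 (t=15: SET bar = -12): {bar=-12, baz=12}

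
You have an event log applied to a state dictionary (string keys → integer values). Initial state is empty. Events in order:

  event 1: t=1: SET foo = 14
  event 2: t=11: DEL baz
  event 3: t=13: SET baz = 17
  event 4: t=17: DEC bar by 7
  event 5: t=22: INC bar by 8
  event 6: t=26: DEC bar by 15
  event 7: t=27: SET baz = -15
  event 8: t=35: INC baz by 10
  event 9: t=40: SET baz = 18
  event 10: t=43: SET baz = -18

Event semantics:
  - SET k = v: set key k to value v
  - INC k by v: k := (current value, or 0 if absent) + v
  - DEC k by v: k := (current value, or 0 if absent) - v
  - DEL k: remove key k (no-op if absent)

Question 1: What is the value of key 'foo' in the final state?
Track key 'foo' through all 10 events:
  event 1 (t=1: SET foo = 14): foo (absent) -> 14
  event 2 (t=11: DEL baz): foo unchanged
  event 3 (t=13: SET baz = 17): foo unchanged
  event 4 (t=17: DEC bar by 7): foo unchanged
  event 5 (t=22: INC bar by 8): foo unchanged
  event 6 (t=26: DEC bar by 15): foo unchanged
  event 7 (t=27: SET baz = -15): foo unchanged
  event 8 (t=35: INC baz by 10): foo unchanged
  event 9 (t=40: SET baz = 18): foo unchanged
  event 10 (t=43: SET baz = -18): foo unchanged
Final: foo = 14

Answer: 14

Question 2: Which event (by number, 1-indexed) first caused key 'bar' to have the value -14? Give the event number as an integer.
Looking for first event where bar becomes -14:
  event 4: bar = -7
  event 5: bar = 1
  event 6: bar 1 -> -14  <-- first match

Answer: 6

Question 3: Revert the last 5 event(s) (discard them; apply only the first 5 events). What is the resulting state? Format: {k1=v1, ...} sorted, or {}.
Keep first 5 events (discard last 5):
  after event 1 (t=1: SET foo = 14): {foo=14}
  after event 2 (t=11: DEL baz): {foo=14}
  after event 3 (t=13: SET baz = 17): {baz=17, foo=14}
  after event 4 (t=17: DEC bar by 7): {bar=-7, baz=17, foo=14}
  after event 5 (t=22: INC bar by 8): {bar=1, baz=17, foo=14}

Answer: {bar=1, baz=17, foo=14}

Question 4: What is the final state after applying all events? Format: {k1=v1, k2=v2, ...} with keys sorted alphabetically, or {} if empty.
Answer: {bar=-14, baz=-18, foo=14}

Derivation:
  after event 1 (t=1: SET foo = 14): {foo=14}
  after event 2 (t=11: DEL baz): {foo=14}
  after event 3 (t=13: SET baz = 17): {baz=17, foo=14}
  after event 4 (t=17: DEC bar by 7): {bar=-7, baz=17, foo=14}
  after event 5 (t=22: INC bar by 8): {bar=1, baz=17, foo=14}
  after event 6 (t=26: DEC bar by 15): {bar=-14, baz=17, foo=14}
  after event 7 (t=27: SET baz = -15): {bar=-14, baz=-15, foo=14}
  after event 8 (t=35: INC baz by 10): {bar=-14, baz=-5, foo=14}
  after event 9 (t=40: SET baz = 18): {bar=-14, baz=18, foo=14}
  after event 10 (t=43: SET baz = -18): {bar=-14, baz=-18, foo=14}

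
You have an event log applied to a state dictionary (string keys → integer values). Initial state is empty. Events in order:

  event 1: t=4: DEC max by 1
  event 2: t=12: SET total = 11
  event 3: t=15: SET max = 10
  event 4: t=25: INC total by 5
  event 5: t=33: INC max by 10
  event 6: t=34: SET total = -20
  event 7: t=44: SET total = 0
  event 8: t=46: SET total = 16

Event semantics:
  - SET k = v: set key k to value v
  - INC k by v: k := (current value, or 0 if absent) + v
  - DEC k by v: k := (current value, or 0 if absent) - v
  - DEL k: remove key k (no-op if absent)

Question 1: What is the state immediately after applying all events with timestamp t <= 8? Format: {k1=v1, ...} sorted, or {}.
Answer: {max=-1}

Derivation:
Apply events with t <= 8 (1 events):
  after event 1 (t=4: DEC max by 1): {max=-1}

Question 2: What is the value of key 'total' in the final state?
Track key 'total' through all 8 events:
  event 1 (t=4: DEC max by 1): total unchanged
  event 2 (t=12: SET total = 11): total (absent) -> 11
  event 3 (t=15: SET max = 10): total unchanged
  event 4 (t=25: INC total by 5): total 11 -> 16
  event 5 (t=33: INC max by 10): total unchanged
  event 6 (t=34: SET total = -20): total 16 -> -20
  event 7 (t=44: SET total = 0): total -20 -> 0
  event 8 (t=46: SET total = 16): total 0 -> 16
Final: total = 16

Answer: 16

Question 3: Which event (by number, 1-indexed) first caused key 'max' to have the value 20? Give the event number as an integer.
Answer: 5

Derivation:
Looking for first event where max becomes 20:
  event 1: max = -1
  event 2: max = -1
  event 3: max = 10
  event 4: max = 10
  event 5: max 10 -> 20  <-- first match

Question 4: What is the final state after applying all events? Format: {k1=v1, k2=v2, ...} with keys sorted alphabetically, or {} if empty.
  after event 1 (t=4: DEC max by 1): {max=-1}
  after event 2 (t=12: SET total = 11): {max=-1, total=11}
  after event 3 (t=15: SET max = 10): {max=10, total=11}
  after event 4 (t=25: INC total by 5): {max=10, total=16}
  after event 5 (t=33: INC max by 10): {max=20, total=16}
  after event 6 (t=34: SET total = -20): {max=20, total=-20}
  after event 7 (t=44: SET total = 0): {max=20, total=0}
  after event 8 (t=46: SET total = 16): {max=20, total=16}

Answer: {max=20, total=16}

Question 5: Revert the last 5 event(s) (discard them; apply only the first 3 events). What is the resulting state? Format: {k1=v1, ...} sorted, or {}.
Answer: {max=10, total=11}

Derivation:
Keep first 3 events (discard last 5):
  after event 1 (t=4: DEC max by 1): {max=-1}
  after event 2 (t=12: SET total = 11): {max=-1, total=11}
  after event 3 (t=15: SET max = 10): {max=10, total=11}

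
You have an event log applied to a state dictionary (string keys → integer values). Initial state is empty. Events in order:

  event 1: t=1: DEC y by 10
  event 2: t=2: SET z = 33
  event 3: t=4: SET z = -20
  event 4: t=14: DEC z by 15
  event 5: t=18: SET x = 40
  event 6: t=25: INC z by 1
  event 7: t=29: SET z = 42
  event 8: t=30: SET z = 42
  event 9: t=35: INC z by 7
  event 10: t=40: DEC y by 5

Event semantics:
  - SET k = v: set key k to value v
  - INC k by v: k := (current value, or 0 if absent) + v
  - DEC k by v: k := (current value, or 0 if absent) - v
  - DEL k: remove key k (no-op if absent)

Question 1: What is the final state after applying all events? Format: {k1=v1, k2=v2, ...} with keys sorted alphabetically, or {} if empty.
Answer: {x=40, y=-15, z=49}

Derivation:
  after event 1 (t=1: DEC y by 10): {y=-10}
  after event 2 (t=2: SET z = 33): {y=-10, z=33}
  after event 3 (t=4: SET z = -20): {y=-10, z=-20}
  after event 4 (t=14: DEC z by 15): {y=-10, z=-35}
  after event 5 (t=18: SET x = 40): {x=40, y=-10, z=-35}
  after event 6 (t=25: INC z by 1): {x=40, y=-10, z=-34}
  after event 7 (t=29: SET z = 42): {x=40, y=-10, z=42}
  after event 8 (t=30: SET z = 42): {x=40, y=-10, z=42}
  after event 9 (t=35: INC z by 7): {x=40, y=-10, z=49}
  after event 10 (t=40: DEC y by 5): {x=40, y=-15, z=49}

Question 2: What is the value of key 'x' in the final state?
Answer: 40

Derivation:
Track key 'x' through all 10 events:
  event 1 (t=1: DEC y by 10): x unchanged
  event 2 (t=2: SET z = 33): x unchanged
  event 3 (t=4: SET z = -20): x unchanged
  event 4 (t=14: DEC z by 15): x unchanged
  event 5 (t=18: SET x = 40): x (absent) -> 40
  event 6 (t=25: INC z by 1): x unchanged
  event 7 (t=29: SET z = 42): x unchanged
  event 8 (t=30: SET z = 42): x unchanged
  event 9 (t=35: INC z by 7): x unchanged
  event 10 (t=40: DEC y by 5): x unchanged
Final: x = 40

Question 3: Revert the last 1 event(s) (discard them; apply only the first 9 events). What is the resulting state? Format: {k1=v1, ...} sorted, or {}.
Answer: {x=40, y=-10, z=49}

Derivation:
Keep first 9 events (discard last 1):
  after event 1 (t=1: DEC y by 10): {y=-10}
  after event 2 (t=2: SET z = 33): {y=-10, z=33}
  after event 3 (t=4: SET z = -20): {y=-10, z=-20}
  after event 4 (t=14: DEC z by 15): {y=-10, z=-35}
  after event 5 (t=18: SET x = 40): {x=40, y=-10, z=-35}
  after event 6 (t=25: INC z by 1): {x=40, y=-10, z=-34}
  after event 7 (t=29: SET z = 42): {x=40, y=-10, z=42}
  after event 8 (t=30: SET z = 42): {x=40, y=-10, z=42}
  after event 9 (t=35: INC z by 7): {x=40, y=-10, z=49}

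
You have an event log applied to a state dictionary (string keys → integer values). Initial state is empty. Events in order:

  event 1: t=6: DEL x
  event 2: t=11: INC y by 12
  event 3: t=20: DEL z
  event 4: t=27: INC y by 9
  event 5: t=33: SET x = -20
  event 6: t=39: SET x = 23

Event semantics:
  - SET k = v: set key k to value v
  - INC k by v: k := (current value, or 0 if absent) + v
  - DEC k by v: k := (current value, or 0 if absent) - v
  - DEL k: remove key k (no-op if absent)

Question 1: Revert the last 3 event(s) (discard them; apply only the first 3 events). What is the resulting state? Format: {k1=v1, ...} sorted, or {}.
Answer: {y=12}

Derivation:
Keep first 3 events (discard last 3):
  after event 1 (t=6: DEL x): {}
  after event 2 (t=11: INC y by 12): {y=12}
  after event 3 (t=20: DEL z): {y=12}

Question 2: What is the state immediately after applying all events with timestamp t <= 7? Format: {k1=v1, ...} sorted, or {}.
Answer: {}

Derivation:
Apply events with t <= 7 (1 events):
  after event 1 (t=6: DEL x): {}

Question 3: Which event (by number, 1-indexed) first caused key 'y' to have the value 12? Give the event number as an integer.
Answer: 2

Derivation:
Looking for first event where y becomes 12:
  event 2: y (absent) -> 12  <-- first match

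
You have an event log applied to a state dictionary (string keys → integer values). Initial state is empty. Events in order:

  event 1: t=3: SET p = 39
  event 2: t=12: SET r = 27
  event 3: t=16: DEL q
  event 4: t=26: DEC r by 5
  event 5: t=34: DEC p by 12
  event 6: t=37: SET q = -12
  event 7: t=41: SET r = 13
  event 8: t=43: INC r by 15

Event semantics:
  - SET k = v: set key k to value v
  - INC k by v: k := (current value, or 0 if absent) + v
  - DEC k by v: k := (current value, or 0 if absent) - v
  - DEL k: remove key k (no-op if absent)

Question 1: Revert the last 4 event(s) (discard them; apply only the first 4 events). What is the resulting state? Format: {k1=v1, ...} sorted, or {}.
Answer: {p=39, r=22}

Derivation:
Keep first 4 events (discard last 4):
  after event 1 (t=3: SET p = 39): {p=39}
  after event 2 (t=12: SET r = 27): {p=39, r=27}
  after event 3 (t=16: DEL q): {p=39, r=27}
  after event 4 (t=26: DEC r by 5): {p=39, r=22}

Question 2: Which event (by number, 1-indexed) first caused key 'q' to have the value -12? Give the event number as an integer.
Looking for first event where q becomes -12:
  event 6: q (absent) -> -12  <-- first match

Answer: 6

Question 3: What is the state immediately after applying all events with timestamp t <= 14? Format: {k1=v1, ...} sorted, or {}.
Answer: {p=39, r=27}

Derivation:
Apply events with t <= 14 (2 events):
  after event 1 (t=3: SET p = 39): {p=39}
  after event 2 (t=12: SET r = 27): {p=39, r=27}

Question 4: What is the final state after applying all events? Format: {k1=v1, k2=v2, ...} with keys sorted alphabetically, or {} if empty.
  after event 1 (t=3: SET p = 39): {p=39}
  after event 2 (t=12: SET r = 27): {p=39, r=27}
  after event 3 (t=16: DEL q): {p=39, r=27}
  after event 4 (t=26: DEC r by 5): {p=39, r=22}
  after event 5 (t=34: DEC p by 12): {p=27, r=22}
  after event 6 (t=37: SET q = -12): {p=27, q=-12, r=22}
  after event 7 (t=41: SET r = 13): {p=27, q=-12, r=13}
  after event 8 (t=43: INC r by 15): {p=27, q=-12, r=28}

Answer: {p=27, q=-12, r=28}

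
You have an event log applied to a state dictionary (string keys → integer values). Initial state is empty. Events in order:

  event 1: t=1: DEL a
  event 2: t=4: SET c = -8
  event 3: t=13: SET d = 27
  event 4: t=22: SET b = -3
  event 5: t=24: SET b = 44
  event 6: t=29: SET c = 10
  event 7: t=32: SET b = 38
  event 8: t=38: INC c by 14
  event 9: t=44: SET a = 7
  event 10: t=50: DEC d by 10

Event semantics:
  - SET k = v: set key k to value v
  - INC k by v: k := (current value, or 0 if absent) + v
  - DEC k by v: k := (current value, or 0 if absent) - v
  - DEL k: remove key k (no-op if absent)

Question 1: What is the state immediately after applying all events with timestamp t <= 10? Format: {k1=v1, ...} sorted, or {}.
Answer: {c=-8}

Derivation:
Apply events with t <= 10 (2 events):
  after event 1 (t=1: DEL a): {}
  after event 2 (t=4: SET c = -8): {c=-8}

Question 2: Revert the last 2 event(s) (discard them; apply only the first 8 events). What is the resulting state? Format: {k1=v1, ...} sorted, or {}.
Answer: {b=38, c=24, d=27}

Derivation:
Keep first 8 events (discard last 2):
  after event 1 (t=1: DEL a): {}
  after event 2 (t=4: SET c = -8): {c=-8}
  after event 3 (t=13: SET d = 27): {c=-8, d=27}
  after event 4 (t=22: SET b = -3): {b=-3, c=-8, d=27}
  after event 5 (t=24: SET b = 44): {b=44, c=-8, d=27}
  after event 6 (t=29: SET c = 10): {b=44, c=10, d=27}
  after event 7 (t=32: SET b = 38): {b=38, c=10, d=27}
  after event 8 (t=38: INC c by 14): {b=38, c=24, d=27}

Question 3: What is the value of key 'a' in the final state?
Answer: 7

Derivation:
Track key 'a' through all 10 events:
  event 1 (t=1: DEL a): a (absent) -> (absent)
  event 2 (t=4: SET c = -8): a unchanged
  event 3 (t=13: SET d = 27): a unchanged
  event 4 (t=22: SET b = -3): a unchanged
  event 5 (t=24: SET b = 44): a unchanged
  event 6 (t=29: SET c = 10): a unchanged
  event 7 (t=32: SET b = 38): a unchanged
  event 8 (t=38: INC c by 14): a unchanged
  event 9 (t=44: SET a = 7): a (absent) -> 7
  event 10 (t=50: DEC d by 10): a unchanged
Final: a = 7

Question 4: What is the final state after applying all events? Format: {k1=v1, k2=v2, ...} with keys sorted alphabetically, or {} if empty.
Answer: {a=7, b=38, c=24, d=17}

Derivation:
  after event 1 (t=1: DEL a): {}
  after event 2 (t=4: SET c = -8): {c=-8}
  after event 3 (t=13: SET d = 27): {c=-8, d=27}
  after event 4 (t=22: SET b = -3): {b=-3, c=-8, d=27}
  after event 5 (t=24: SET b = 44): {b=44, c=-8, d=27}
  after event 6 (t=29: SET c = 10): {b=44, c=10, d=27}
  after event 7 (t=32: SET b = 38): {b=38, c=10, d=27}
  after event 8 (t=38: INC c by 14): {b=38, c=24, d=27}
  after event 9 (t=44: SET a = 7): {a=7, b=38, c=24, d=27}
  after event 10 (t=50: DEC d by 10): {a=7, b=38, c=24, d=17}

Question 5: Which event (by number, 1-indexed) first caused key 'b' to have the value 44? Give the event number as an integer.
Looking for first event where b becomes 44:
  event 4: b = -3
  event 5: b -3 -> 44  <-- first match

Answer: 5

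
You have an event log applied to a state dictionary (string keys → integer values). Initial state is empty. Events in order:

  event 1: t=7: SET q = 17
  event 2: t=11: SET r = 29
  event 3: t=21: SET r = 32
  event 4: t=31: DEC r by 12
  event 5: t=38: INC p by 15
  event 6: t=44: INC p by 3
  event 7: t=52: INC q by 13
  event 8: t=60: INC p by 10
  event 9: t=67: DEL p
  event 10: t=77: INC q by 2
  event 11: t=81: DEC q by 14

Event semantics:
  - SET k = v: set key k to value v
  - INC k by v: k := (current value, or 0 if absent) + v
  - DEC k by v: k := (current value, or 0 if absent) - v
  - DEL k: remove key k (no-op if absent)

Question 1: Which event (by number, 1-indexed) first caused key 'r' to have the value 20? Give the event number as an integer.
Answer: 4

Derivation:
Looking for first event where r becomes 20:
  event 2: r = 29
  event 3: r = 32
  event 4: r 32 -> 20  <-- first match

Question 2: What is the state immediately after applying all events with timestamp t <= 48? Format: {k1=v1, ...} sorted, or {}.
Answer: {p=18, q=17, r=20}

Derivation:
Apply events with t <= 48 (6 events):
  after event 1 (t=7: SET q = 17): {q=17}
  after event 2 (t=11: SET r = 29): {q=17, r=29}
  after event 3 (t=21: SET r = 32): {q=17, r=32}
  after event 4 (t=31: DEC r by 12): {q=17, r=20}
  after event 5 (t=38: INC p by 15): {p=15, q=17, r=20}
  after event 6 (t=44: INC p by 3): {p=18, q=17, r=20}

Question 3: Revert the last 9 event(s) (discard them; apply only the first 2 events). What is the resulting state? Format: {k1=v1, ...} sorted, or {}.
Answer: {q=17, r=29}

Derivation:
Keep first 2 events (discard last 9):
  after event 1 (t=7: SET q = 17): {q=17}
  after event 2 (t=11: SET r = 29): {q=17, r=29}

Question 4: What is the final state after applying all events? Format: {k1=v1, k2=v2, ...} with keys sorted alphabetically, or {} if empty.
Answer: {q=18, r=20}

Derivation:
  after event 1 (t=7: SET q = 17): {q=17}
  after event 2 (t=11: SET r = 29): {q=17, r=29}
  after event 3 (t=21: SET r = 32): {q=17, r=32}
  after event 4 (t=31: DEC r by 12): {q=17, r=20}
  after event 5 (t=38: INC p by 15): {p=15, q=17, r=20}
  after event 6 (t=44: INC p by 3): {p=18, q=17, r=20}
  after event 7 (t=52: INC q by 13): {p=18, q=30, r=20}
  after event 8 (t=60: INC p by 10): {p=28, q=30, r=20}
  after event 9 (t=67: DEL p): {q=30, r=20}
  after event 10 (t=77: INC q by 2): {q=32, r=20}
  after event 11 (t=81: DEC q by 14): {q=18, r=20}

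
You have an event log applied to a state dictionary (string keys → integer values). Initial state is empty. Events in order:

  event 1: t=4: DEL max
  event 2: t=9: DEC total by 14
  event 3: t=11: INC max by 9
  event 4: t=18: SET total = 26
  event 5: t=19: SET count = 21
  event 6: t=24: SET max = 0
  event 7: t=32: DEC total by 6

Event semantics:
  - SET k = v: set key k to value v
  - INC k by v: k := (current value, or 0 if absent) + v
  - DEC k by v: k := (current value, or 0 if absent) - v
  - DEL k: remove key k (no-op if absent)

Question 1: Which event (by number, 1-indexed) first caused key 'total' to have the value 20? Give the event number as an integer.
Looking for first event where total becomes 20:
  event 2: total = -14
  event 3: total = -14
  event 4: total = 26
  event 5: total = 26
  event 6: total = 26
  event 7: total 26 -> 20  <-- first match

Answer: 7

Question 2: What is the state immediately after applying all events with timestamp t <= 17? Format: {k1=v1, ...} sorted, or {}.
Answer: {max=9, total=-14}

Derivation:
Apply events with t <= 17 (3 events):
  after event 1 (t=4: DEL max): {}
  after event 2 (t=9: DEC total by 14): {total=-14}
  after event 3 (t=11: INC max by 9): {max=9, total=-14}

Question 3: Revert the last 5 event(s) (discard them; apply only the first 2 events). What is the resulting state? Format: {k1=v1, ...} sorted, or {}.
Answer: {total=-14}

Derivation:
Keep first 2 events (discard last 5):
  after event 1 (t=4: DEL max): {}
  after event 2 (t=9: DEC total by 14): {total=-14}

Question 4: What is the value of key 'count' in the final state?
Track key 'count' through all 7 events:
  event 1 (t=4: DEL max): count unchanged
  event 2 (t=9: DEC total by 14): count unchanged
  event 3 (t=11: INC max by 9): count unchanged
  event 4 (t=18: SET total = 26): count unchanged
  event 5 (t=19: SET count = 21): count (absent) -> 21
  event 6 (t=24: SET max = 0): count unchanged
  event 7 (t=32: DEC total by 6): count unchanged
Final: count = 21

Answer: 21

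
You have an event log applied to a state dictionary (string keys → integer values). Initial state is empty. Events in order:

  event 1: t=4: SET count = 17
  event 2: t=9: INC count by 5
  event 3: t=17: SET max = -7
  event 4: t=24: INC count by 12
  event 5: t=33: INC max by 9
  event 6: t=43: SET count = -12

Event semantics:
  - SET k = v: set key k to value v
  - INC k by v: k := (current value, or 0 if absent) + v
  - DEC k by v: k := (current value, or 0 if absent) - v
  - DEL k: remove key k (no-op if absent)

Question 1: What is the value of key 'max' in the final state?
Track key 'max' through all 6 events:
  event 1 (t=4: SET count = 17): max unchanged
  event 2 (t=9: INC count by 5): max unchanged
  event 3 (t=17: SET max = -7): max (absent) -> -7
  event 4 (t=24: INC count by 12): max unchanged
  event 5 (t=33: INC max by 9): max -7 -> 2
  event 6 (t=43: SET count = -12): max unchanged
Final: max = 2

Answer: 2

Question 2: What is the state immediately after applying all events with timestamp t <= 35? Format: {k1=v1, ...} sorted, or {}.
Answer: {count=34, max=2}

Derivation:
Apply events with t <= 35 (5 events):
  after event 1 (t=4: SET count = 17): {count=17}
  after event 2 (t=9: INC count by 5): {count=22}
  after event 3 (t=17: SET max = -7): {count=22, max=-7}
  after event 4 (t=24: INC count by 12): {count=34, max=-7}
  after event 5 (t=33: INC max by 9): {count=34, max=2}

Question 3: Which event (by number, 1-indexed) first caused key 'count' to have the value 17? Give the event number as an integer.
Looking for first event where count becomes 17:
  event 1: count (absent) -> 17  <-- first match

Answer: 1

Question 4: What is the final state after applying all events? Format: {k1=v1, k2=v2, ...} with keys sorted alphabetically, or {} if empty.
Answer: {count=-12, max=2}

Derivation:
  after event 1 (t=4: SET count = 17): {count=17}
  after event 2 (t=9: INC count by 5): {count=22}
  after event 3 (t=17: SET max = -7): {count=22, max=-7}
  after event 4 (t=24: INC count by 12): {count=34, max=-7}
  after event 5 (t=33: INC max by 9): {count=34, max=2}
  after event 6 (t=43: SET count = -12): {count=-12, max=2}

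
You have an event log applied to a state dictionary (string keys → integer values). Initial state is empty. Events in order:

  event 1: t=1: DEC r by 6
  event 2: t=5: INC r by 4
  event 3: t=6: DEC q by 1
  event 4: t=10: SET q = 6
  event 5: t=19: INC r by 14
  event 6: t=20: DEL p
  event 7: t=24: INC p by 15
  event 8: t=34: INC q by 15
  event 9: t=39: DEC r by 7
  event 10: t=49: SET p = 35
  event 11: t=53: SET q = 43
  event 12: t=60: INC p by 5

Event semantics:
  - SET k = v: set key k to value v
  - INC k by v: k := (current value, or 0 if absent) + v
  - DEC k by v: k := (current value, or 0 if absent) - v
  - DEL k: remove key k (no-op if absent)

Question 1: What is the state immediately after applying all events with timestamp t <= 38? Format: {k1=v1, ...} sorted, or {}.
Apply events with t <= 38 (8 events):
  after event 1 (t=1: DEC r by 6): {r=-6}
  after event 2 (t=5: INC r by 4): {r=-2}
  after event 3 (t=6: DEC q by 1): {q=-1, r=-2}
  after event 4 (t=10: SET q = 6): {q=6, r=-2}
  after event 5 (t=19: INC r by 14): {q=6, r=12}
  after event 6 (t=20: DEL p): {q=6, r=12}
  after event 7 (t=24: INC p by 15): {p=15, q=6, r=12}
  after event 8 (t=34: INC q by 15): {p=15, q=21, r=12}

Answer: {p=15, q=21, r=12}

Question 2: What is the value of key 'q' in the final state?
Answer: 43

Derivation:
Track key 'q' through all 12 events:
  event 1 (t=1: DEC r by 6): q unchanged
  event 2 (t=5: INC r by 4): q unchanged
  event 3 (t=6: DEC q by 1): q (absent) -> -1
  event 4 (t=10: SET q = 6): q -1 -> 6
  event 5 (t=19: INC r by 14): q unchanged
  event 6 (t=20: DEL p): q unchanged
  event 7 (t=24: INC p by 15): q unchanged
  event 8 (t=34: INC q by 15): q 6 -> 21
  event 9 (t=39: DEC r by 7): q unchanged
  event 10 (t=49: SET p = 35): q unchanged
  event 11 (t=53: SET q = 43): q 21 -> 43
  event 12 (t=60: INC p by 5): q unchanged
Final: q = 43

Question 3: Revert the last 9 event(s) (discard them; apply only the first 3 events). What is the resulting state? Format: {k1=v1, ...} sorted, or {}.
Answer: {q=-1, r=-2}

Derivation:
Keep first 3 events (discard last 9):
  after event 1 (t=1: DEC r by 6): {r=-6}
  after event 2 (t=5: INC r by 4): {r=-2}
  after event 3 (t=6: DEC q by 1): {q=-1, r=-2}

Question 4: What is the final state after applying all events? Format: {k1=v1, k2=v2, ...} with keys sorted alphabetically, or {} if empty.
  after event 1 (t=1: DEC r by 6): {r=-6}
  after event 2 (t=5: INC r by 4): {r=-2}
  after event 3 (t=6: DEC q by 1): {q=-1, r=-2}
  after event 4 (t=10: SET q = 6): {q=6, r=-2}
  after event 5 (t=19: INC r by 14): {q=6, r=12}
  after event 6 (t=20: DEL p): {q=6, r=12}
  after event 7 (t=24: INC p by 15): {p=15, q=6, r=12}
  after event 8 (t=34: INC q by 15): {p=15, q=21, r=12}
  after event 9 (t=39: DEC r by 7): {p=15, q=21, r=5}
  after event 10 (t=49: SET p = 35): {p=35, q=21, r=5}
  after event 11 (t=53: SET q = 43): {p=35, q=43, r=5}
  after event 12 (t=60: INC p by 5): {p=40, q=43, r=5}

Answer: {p=40, q=43, r=5}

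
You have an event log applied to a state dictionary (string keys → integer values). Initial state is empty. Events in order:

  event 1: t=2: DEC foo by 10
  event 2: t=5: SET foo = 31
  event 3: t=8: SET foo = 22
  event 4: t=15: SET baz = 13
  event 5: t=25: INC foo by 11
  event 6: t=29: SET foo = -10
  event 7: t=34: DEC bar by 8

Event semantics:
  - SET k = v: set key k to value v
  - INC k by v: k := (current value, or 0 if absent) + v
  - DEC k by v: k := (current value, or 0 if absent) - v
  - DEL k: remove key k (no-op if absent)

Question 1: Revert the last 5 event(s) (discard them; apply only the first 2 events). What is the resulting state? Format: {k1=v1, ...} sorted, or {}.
Keep first 2 events (discard last 5):
  after event 1 (t=2: DEC foo by 10): {foo=-10}
  after event 2 (t=5: SET foo = 31): {foo=31}

Answer: {foo=31}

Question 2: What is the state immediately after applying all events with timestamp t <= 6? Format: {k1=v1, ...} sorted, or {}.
Apply events with t <= 6 (2 events):
  after event 1 (t=2: DEC foo by 10): {foo=-10}
  after event 2 (t=5: SET foo = 31): {foo=31}

Answer: {foo=31}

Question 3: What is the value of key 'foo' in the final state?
Answer: -10

Derivation:
Track key 'foo' through all 7 events:
  event 1 (t=2: DEC foo by 10): foo (absent) -> -10
  event 2 (t=5: SET foo = 31): foo -10 -> 31
  event 3 (t=8: SET foo = 22): foo 31 -> 22
  event 4 (t=15: SET baz = 13): foo unchanged
  event 5 (t=25: INC foo by 11): foo 22 -> 33
  event 6 (t=29: SET foo = -10): foo 33 -> -10
  event 7 (t=34: DEC bar by 8): foo unchanged
Final: foo = -10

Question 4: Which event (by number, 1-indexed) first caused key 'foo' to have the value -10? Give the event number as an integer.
Looking for first event where foo becomes -10:
  event 1: foo (absent) -> -10  <-- first match

Answer: 1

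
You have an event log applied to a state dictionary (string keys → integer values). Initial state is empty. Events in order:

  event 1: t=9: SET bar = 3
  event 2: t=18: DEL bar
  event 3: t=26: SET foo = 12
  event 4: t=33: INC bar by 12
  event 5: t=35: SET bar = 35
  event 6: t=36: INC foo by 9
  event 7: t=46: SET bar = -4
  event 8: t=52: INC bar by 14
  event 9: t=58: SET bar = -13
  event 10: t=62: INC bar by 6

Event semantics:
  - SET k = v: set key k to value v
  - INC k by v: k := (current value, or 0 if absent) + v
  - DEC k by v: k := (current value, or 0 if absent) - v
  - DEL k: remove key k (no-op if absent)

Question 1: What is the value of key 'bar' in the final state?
Answer: -7

Derivation:
Track key 'bar' through all 10 events:
  event 1 (t=9: SET bar = 3): bar (absent) -> 3
  event 2 (t=18: DEL bar): bar 3 -> (absent)
  event 3 (t=26: SET foo = 12): bar unchanged
  event 4 (t=33: INC bar by 12): bar (absent) -> 12
  event 5 (t=35: SET bar = 35): bar 12 -> 35
  event 6 (t=36: INC foo by 9): bar unchanged
  event 7 (t=46: SET bar = -4): bar 35 -> -4
  event 8 (t=52: INC bar by 14): bar -4 -> 10
  event 9 (t=58: SET bar = -13): bar 10 -> -13
  event 10 (t=62: INC bar by 6): bar -13 -> -7
Final: bar = -7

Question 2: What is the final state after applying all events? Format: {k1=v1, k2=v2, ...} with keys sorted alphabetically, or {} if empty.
Answer: {bar=-7, foo=21}

Derivation:
  after event 1 (t=9: SET bar = 3): {bar=3}
  after event 2 (t=18: DEL bar): {}
  after event 3 (t=26: SET foo = 12): {foo=12}
  after event 4 (t=33: INC bar by 12): {bar=12, foo=12}
  after event 5 (t=35: SET bar = 35): {bar=35, foo=12}
  after event 6 (t=36: INC foo by 9): {bar=35, foo=21}
  after event 7 (t=46: SET bar = -4): {bar=-4, foo=21}
  after event 8 (t=52: INC bar by 14): {bar=10, foo=21}
  after event 9 (t=58: SET bar = -13): {bar=-13, foo=21}
  after event 10 (t=62: INC bar by 6): {bar=-7, foo=21}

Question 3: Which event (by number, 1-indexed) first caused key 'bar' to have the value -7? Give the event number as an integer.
Looking for first event where bar becomes -7:
  event 1: bar = 3
  event 2: bar = (absent)
  event 4: bar = 12
  event 5: bar = 35
  event 6: bar = 35
  event 7: bar = -4
  event 8: bar = 10
  event 9: bar = -13
  event 10: bar -13 -> -7  <-- first match

Answer: 10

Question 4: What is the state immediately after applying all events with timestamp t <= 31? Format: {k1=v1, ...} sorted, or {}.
Apply events with t <= 31 (3 events):
  after event 1 (t=9: SET bar = 3): {bar=3}
  after event 2 (t=18: DEL bar): {}
  after event 3 (t=26: SET foo = 12): {foo=12}

Answer: {foo=12}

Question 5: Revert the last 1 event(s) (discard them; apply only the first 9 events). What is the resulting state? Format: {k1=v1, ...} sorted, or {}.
Answer: {bar=-13, foo=21}

Derivation:
Keep first 9 events (discard last 1):
  after event 1 (t=9: SET bar = 3): {bar=3}
  after event 2 (t=18: DEL bar): {}
  after event 3 (t=26: SET foo = 12): {foo=12}
  after event 4 (t=33: INC bar by 12): {bar=12, foo=12}
  after event 5 (t=35: SET bar = 35): {bar=35, foo=12}
  after event 6 (t=36: INC foo by 9): {bar=35, foo=21}
  after event 7 (t=46: SET bar = -4): {bar=-4, foo=21}
  after event 8 (t=52: INC bar by 14): {bar=10, foo=21}
  after event 9 (t=58: SET bar = -13): {bar=-13, foo=21}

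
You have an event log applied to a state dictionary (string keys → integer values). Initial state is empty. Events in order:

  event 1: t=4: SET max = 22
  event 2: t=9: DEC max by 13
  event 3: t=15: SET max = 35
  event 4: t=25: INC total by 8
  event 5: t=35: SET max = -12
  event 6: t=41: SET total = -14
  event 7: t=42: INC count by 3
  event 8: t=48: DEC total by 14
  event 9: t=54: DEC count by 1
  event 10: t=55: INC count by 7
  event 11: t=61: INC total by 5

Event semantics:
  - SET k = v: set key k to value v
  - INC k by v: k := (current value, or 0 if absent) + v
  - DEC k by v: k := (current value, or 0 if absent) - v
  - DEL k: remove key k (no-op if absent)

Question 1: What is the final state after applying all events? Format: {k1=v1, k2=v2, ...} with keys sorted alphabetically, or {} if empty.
Answer: {count=9, max=-12, total=-23}

Derivation:
  after event 1 (t=4: SET max = 22): {max=22}
  after event 2 (t=9: DEC max by 13): {max=9}
  after event 3 (t=15: SET max = 35): {max=35}
  after event 4 (t=25: INC total by 8): {max=35, total=8}
  after event 5 (t=35: SET max = -12): {max=-12, total=8}
  after event 6 (t=41: SET total = -14): {max=-12, total=-14}
  after event 7 (t=42: INC count by 3): {count=3, max=-12, total=-14}
  after event 8 (t=48: DEC total by 14): {count=3, max=-12, total=-28}
  after event 9 (t=54: DEC count by 1): {count=2, max=-12, total=-28}
  after event 10 (t=55: INC count by 7): {count=9, max=-12, total=-28}
  after event 11 (t=61: INC total by 5): {count=9, max=-12, total=-23}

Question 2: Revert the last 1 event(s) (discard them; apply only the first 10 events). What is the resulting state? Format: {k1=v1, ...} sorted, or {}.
Keep first 10 events (discard last 1):
  after event 1 (t=4: SET max = 22): {max=22}
  after event 2 (t=9: DEC max by 13): {max=9}
  after event 3 (t=15: SET max = 35): {max=35}
  after event 4 (t=25: INC total by 8): {max=35, total=8}
  after event 5 (t=35: SET max = -12): {max=-12, total=8}
  after event 6 (t=41: SET total = -14): {max=-12, total=-14}
  after event 7 (t=42: INC count by 3): {count=3, max=-12, total=-14}
  after event 8 (t=48: DEC total by 14): {count=3, max=-12, total=-28}
  after event 9 (t=54: DEC count by 1): {count=2, max=-12, total=-28}
  after event 10 (t=55: INC count by 7): {count=9, max=-12, total=-28}

Answer: {count=9, max=-12, total=-28}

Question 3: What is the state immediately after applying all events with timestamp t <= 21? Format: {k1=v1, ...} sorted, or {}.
Apply events with t <= 21 (3 events):
  after event 1 (t=4: SET max = 22): {max=22}
  after event 2 (t=9: DEC max by 13): {max=9}
  after event 3 (t=15: SET max = 35): {max=35}

Answer: {max=35}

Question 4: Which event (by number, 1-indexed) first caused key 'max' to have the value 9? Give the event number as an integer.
Answer: 2

Derivation:
Looking for first event where max becomes 9:
  event 1: max = 22
  event 2: max 22 -> 9  <-- first match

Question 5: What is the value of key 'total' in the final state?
Answer: -23

Derivation:
Track key 'total' through all 11 events:
  event 1 (t=4: SET max = 22): total unchanged
  event 2 (t=9: DEC max by 13): total unchanged
  event 3 (t=15: SET max = 35): total unchanged
  event 4 (t=25: INC total by 8): total (absent) -> 8
  event 5 (t=35: SET max = -12): total unchanged
  event 6 (t=41: SET total = -14): total 8 -> -14
  event 7 (t=42: INC count by 3): total unchanged
  event 8 (t=48: DEC total by 14): total -14 -> -28
  event 9 (t=54: DEC count by 1): total unchanged
  event 10 (t=55: INC count by 7): total unchanged
  event 11 (t=61: INC total by 5): total -28 -> -23
Final: total = -23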